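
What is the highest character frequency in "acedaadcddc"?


Input: acedaadcddc
Character counts:
  'a': 3
  'c': 3
  'd': 4
  'e': 1
Maximum frequency: 4

4


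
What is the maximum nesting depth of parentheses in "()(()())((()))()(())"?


Input: "()(()())((()))()(())"
Tracking depth:
  Position 0 '(': depth becomes 1
  Position 1 ')': depth becomes 0
  Position 2 '(': depth becomes 1
  Position 3 '(': depth becomes 2
  Position 4 ')': depth becomes 1
  Position 5 '(': depth becomes 2
  Position 6 ')': depth becomes 1
  Position 7 ')': depth becomes 0
  Position 8 '(': depth becomes 1
  Position 9 '(': depth becomes 2
  Position 10 '(': depth becomes 3
  Position 11 ')': depth becomes 2
  Position 12 ')': depth becomes 1
  Position 13 ')': depth becomes 0
  Position 14 '(': depth becomes 1
  Position 15 ')': depth becomes 0
  Position 16 '(': depth becomes 1
  Position 17 '(': depth becomes 2
  Position 18 ')': depth becomes 1
  Position 19 ')': depth becomes 0
Maximum depth reached: 3

3


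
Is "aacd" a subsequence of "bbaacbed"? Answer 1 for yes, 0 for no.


Check if "aacd" is a subsequence of "bbaacbed"
Greedy scan:
  Position 0 ('b'): no match needed
  Position 1 ('b'): no match needed
  Position 2 ('a'): matches sub[0] = 'a'
  Position 3 ('a'): matches sub[1] = 'a'
  Position 4 ('c'): matches sub[2] = 'c'
  Position 5 ('b'): no match needed
  Position 6 ('e'): no match needed
  Position 7 ('d'): matches sub[3] = 'd'
All 4 characters matched => is a subsequence

1


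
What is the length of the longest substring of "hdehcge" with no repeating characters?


Input: "hdehcge"
Sliding window (track last position of each char):
  Position 0 ('h'): window [0,0] length 1 -- new best
  Position 1 ('d'): window [0,1] length 2 -- new best
  Position 2 ('e'): window [0,2] length 3 -- new best
  Position 3 ('h'): repeat (last at 0), move window start to 1
  Position 3 ('h'): window [1,3] length 3
  Position 4 ('c'): window [1,4] length 4 -- new best
  Position 5 ('g'): window [1,5] length 5 -- new best
  Position 6 ('e'): repeat (last at 2), move window start to 3
  Position 6 ('e'): window [3,6] length 4
Longest substring with no repeats: "dehcg" with length 5

5


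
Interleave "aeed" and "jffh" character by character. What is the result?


Interleaving "aeed" and "jffh":
  Position 0: 'a' from first, 'j' from second => "aj"
  Position 1: 'e' from first, 'f' from second => "ef"
  Position 2: 'e' from first, 'f' from second => "ef"
  Position 3: 'd' from first, 'h' from second => "dh"
Result: ajefefdh

ajefefdh


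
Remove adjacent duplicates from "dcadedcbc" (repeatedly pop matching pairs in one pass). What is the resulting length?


Input: dcadedcbc
Stack-based adjacent duplicate removal:
  Read 'd': push. Stack: d
  Read 'c': push. Stack: dc
  Read 'a': push. Stack: dca
  Read 'd': push. Stack: dcad
  Read 'e': push. Stack: dcade
  Read 'd': push. Stack: dcaded
  Read 'c': push. Stack: dcadedc
  Read 'b': push. Stack: dcadedcb
  Read 'c': push. Stack: dcadedcbc
Final stack: "dcadedcbc" (length 9)

9


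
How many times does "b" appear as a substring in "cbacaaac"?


Searching for "b" in "cbacaaac"
Scanning each position:
  Position 0: "c" => no
  Position 1: "b" => MATCH
  Position 2: "a" => no
  Position 3: "c" => no
  Position 4: "a" => no
  Position 5: "a" => no
  Position 6: "a" => no
  Position 7: "c" => no
Total occurrences: 1

1


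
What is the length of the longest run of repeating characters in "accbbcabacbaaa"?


Input: "accbbcabacbaaa"
Scanning for longest run:
  Position 1 ('c'): new char, reset run to 1
  Position 2 ('c'): continues run of 'c', length=2
  Position 3 ('b'): new char, reset run to 1
  Position 4 ('b'): continues run of 'b', length=2
  Position 5 ('c'): new char, reset run to 1
  Position 6 ('a'): new char, reset run to 1
  Position 7 ('b'): new char, reset run to 1
  Position 8 ('a'): new char, reset run to 1
  Position 9 ('c'): new char, reset run to 1
  Position 10 ('b'): new char, reset run to 1
  Position 11 ('a'): new char, reset run to 1
  Position 12 ('a'): continues run of 'a', length=2
  Position 13 ('a'): continues run of 'a', length=3
Longest run: 'a' with length 3

3


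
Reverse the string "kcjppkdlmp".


Input: kcjppkdlmp
Reading characters right to left:
  Position 9: 'p'
  Position 8: 'm'
  Position 7: 'l'
  Position 6: 'd'
  Position 5: 'k'
  Position 4: 'p'
  Position 3: 'p'
  Position 2: 'j'
  Position 1: 'c'
  Position 0: 'k'
Reversed: pmldkppjck

pmldkppjck


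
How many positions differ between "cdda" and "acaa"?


Comparing "cdda" and "acaa" position by position:
  Position 0: 'c' vs 'a' => DIFFER
  Position 1: 'd' vs 'c' => DIFFER
  Position 2: 'd' vs 'a' => DIFFER
  Position 3: 'a' vs 'a' => same
Positions that differ: 3

3


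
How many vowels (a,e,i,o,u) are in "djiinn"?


Input: djiinn
Checking each character:
  'd' at position 0: consonant
  'j' at position 1: consonant
  'i' at position 2: vowel (running total: 1)
  'i' at position 3: vowel (running total: 2)
  'n' at position 4: consonant
  'n' at position 5: consonant
Total vowels: 2

2


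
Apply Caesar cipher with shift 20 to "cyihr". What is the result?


Caesar cipher: shift "cyihr" by 20
  'c' (pos 2) + 20 = pos 22 = 'w'
  'y' (pos 24) + 20 = pos 18 = 's'
  'i' (pos 8) + 20 = pos 2 = 'c'
  'h' (pos 7) + 20 = pos 1 = 'b'
  'r' (pos 17) + 20 = pos 11 = 'l'
Result: wscbl

wscbl


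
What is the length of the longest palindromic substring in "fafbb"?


Input: "fafbb"
Checking substrings for palindromes:
  [0:3] "faf" (len 3) => palindrome
  [3:5] "bb" (len 2) => palindrome
Longest palindromic substring: "faf" with length 3

3


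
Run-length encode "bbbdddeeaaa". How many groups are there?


Input: bbbdddeeaaa
Scanning for consecutive runs:
  Group 1: 'b' x 3 (positions 0-2)
  Group 2: 'd' x 3 (positions 3-5)
  Group 3: 'e' x 2 (positions 6-7)
  Group 4: 'a' x 3 (positions 8-10)
Total groups: 4

4


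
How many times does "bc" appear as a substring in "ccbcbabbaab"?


Searching for "bc" in "ccbcbabbaab"
Scanning each position:
  Position 0: "cc" => no
  Position 1: "cb" => no
  Position 2: "bc" => MATCH
  Position 3: "cb" => no
  Position 4: "ba" => no
  Position 5: "ab" => no
  Position 6: "bb" => no
  Position 7: "ba" => no
  Position 8: "aa" => no
  Position 9: "ab" => no
Total occurrences: 1

1


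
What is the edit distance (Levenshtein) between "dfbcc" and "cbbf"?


Computing edit distance: "dfbcc" -> "cbbf"
DP table:
           c    b    b    f
      0    1    2    3    4
  d   1    1    2    3    4
  f   2    2    2    3    3
  b   3    3    2    2    3
  c   4    3    3    3    3
  c   5    4    4    4    4
Edit distance = dp[5][4] = 4

4


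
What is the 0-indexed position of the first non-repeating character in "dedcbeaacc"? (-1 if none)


Input: dedcbeaacc
Character frequencies:
  'a': 2
  'b': 1
  'c': 3
  'd': 2
  'e': 2
Scanning left to right for freq == 1:
  Position 0 ('d'): freq=2, skip
  Position 1 ('e'): freq=2, skip
  Position 2 ('d'): freq=2, skip
  Position 3 ('c'): freq=3, skip
  Position 4 ('b'): unique! => answer = 4

4


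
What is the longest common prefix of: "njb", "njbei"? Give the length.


Words: njb, njbei
  Position 0: all 'n' => match
  Position 1: all 'j' => match
  Position 2: all 'b' => match
LCP = "njb" (length 3)

3


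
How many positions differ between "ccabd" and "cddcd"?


Comparing "ccabd" and "cddcd" position by position:
  Position 0: 'c' vs 'c' => same
  Position 1: 'c' vs 'd' => DIFFER
  Position 2: 'a' vs 'd' => DIFFER
  Position 3: 'b' vs 'c' => DIFFER
  Position 4: 'd' vs 'd' => same
Positions that differ: 3

3


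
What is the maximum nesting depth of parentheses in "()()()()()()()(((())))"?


Input: "()()()()()()()(((())))"
Tracking depth:
  Position 0 '(': depth becomes 1
  Position 1 ')': depth becomes 0
  Position 2 '(': depth becomes 1
  Position 3 ')': depth becomes 0
  Position 4 '(': depth becomes 1
  Position 5 ')': depth becomes 0
  Position 6 '(': depth becomes 1
  Position 7 ')': depth becomes 0
  Position 8 '(': depth becomes 1
  Position 9 ')': depth becomes 0
  Position 10 '(': depth becomes 1
  Position 11 ')': depth becomes 0
  Position 12 '(': depth becomes 1
  Position 13 ')': depth becomes 0
  Position 14 '(': depth becomes 1
  Position 15 '(': depth becomes 2
  Position 16 '(': depth becomes 3
  Position 17 '(': depth becomes 4
  Position 18 ')': depth becomes 3
  Position 19 ')': depth becomes 2
  Position 20 ')': depth becomes 1
  Position 21 ')': depth becomes 0
Maximum depth reached: 4

4


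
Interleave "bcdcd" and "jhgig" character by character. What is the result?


Interleaving "bcdcd" and "jhgig":
  Position 0: 'b' from first, 'j' from second => "bj"
  Position 1: 'c' from first, 'h' from second => "ch"
  Position 2: 'd' from first, 'g' from second => "dg"
  Position 3: 'c' from first, 'i' from second => "ci"
  Position 4: 'd' from first, 'g' from second => "dg"
Result: bjchdgcidg

bjchdgcidg


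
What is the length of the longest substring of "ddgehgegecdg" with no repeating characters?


Input: "ddgehgegecdg"
Sliding window (track last position of each char):
  Position 0 ('d'): window [0,0] length 1 -- new best
  Position 1 ('d'): repeat (last at 0), move window start to 1
  Position 1 ('d'): window [1,1] length 1
  Position 2 ('g'): window [1,2] length 2 -- new best
  Position 3 ('e'): window [1,3] length 3 -- new best
  Position 4 ('h'): window [1,4] length 4 -- new best
  Position 5 ('g'): repeat (last at 2), move window start to 3
  Position 5 ('g'): window [3,5] length 3
  Position 6 ('e'): repeat (last at 3), move window start to 4
  Position 6 ('e'): window [4,6] length 3
  Position 7 ('g'): repeat (last at 5), move window start to 6
  Position 7 ('g'): window [6,7] length 2
  Position 8 ('e'): repeat (last at 6), move window start to 7
  Position 8 ('e'): window [7,8] length 2
  Position 9 ('c'): window [7,9] length 3
  Position 10 ('d'): window [7,10] length 4
  Position 11 ('g'): repeat (last at 7), move window start to 8
  Position 11 ('g'): window [8,11] length 4
Longest substring with no repeats: "dgeh" with length 4

4


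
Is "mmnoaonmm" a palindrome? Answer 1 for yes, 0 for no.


Input: mmnoaonmm
Reversed: mmnoaonmm
  Compare pos 0 ('m') with pos 8 ('m'): match
  Compare pos 1 ('m') with pos 7 ('m'): match
  Compare pos 2 ('n') with pos 6 ('n'): match
  Compare pos 3 ('o') with pos 5 ('o'): match
Result: palindrome

1


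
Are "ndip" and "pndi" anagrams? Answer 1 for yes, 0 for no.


Strings: "ndip", "pndi"
Sorted first:  dinp
Sorted second: dinp
Sorted forms match => anagrams

1


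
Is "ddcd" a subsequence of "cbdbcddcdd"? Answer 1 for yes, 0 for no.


Check if "ddcd" is a subsequence of "cbdbcddcdd"
Greedy scan:
  Position 0 ('c'): no match needed
  Position 1 ('b'): no match needed
  Position 2 ('d'): matches sub[0] = 'd'
  Position 3 ('b'): no match needed
  Position 4 ('c'): no match needed
  Position 5 ('d'): matches sub[1] = 'd'
  Position 6 ('d'): no match needed
  Position 7 ('c'): matches sub[2] = 'c'
  Position 8 ('d'): matches sub[3] = 'd'
  Position 9 ('d'): no match needed
All 4 characters matched => is a subsequence

1


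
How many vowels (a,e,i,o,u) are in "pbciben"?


Input: pbciben
Checking each character:
  'p' at position 0: consonant
  'b' at position 1: consonant
  'c' at position 2: consonant
  'i' at position 3: vowel (running total: 1)
  'b' at position 4: consonant
  'e' at position 5: vowel (running total: 2)
  'n' at position 6: consonant
Total vowels: 2

2


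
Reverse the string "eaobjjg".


Input: eaobjjg
Reading characters right to left:
  Position 6: 'g'
  Position 5: 'j'
  Position 4: 'j'
  Position 3: 'b'
  Position 2: 'o'
  Position 1: 'a'
  Position 0: 'e'
Reversed: gjjboae

gjjboae


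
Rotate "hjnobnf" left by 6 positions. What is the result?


Input: "hjnobnf", rotate left by 6
First 6 characters: "hjnobn"
Remaining characters: "f"
Concatenate remaining + first: "f" + "hjnobn" = "fhjnobn"

fhjnobn


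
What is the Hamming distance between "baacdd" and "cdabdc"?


Comparing "baacdd" and "cdabdc" position by position:
  Position 0: 'b' vs 'c' => differ
  Position 1: 'a' vs 'd' => differ
  Position 2: 'a' vs 'a' => same
  Position 3: 'c' vs 'b' => differ
  Position 4: 'd' vs 'd' => same
  Position 5: 'd' vs 'c' => differ
Total differences (Hamming distance): 4

4


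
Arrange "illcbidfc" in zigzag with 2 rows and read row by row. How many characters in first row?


Zigzag "illcbidfc" into 2 rows:
Placing characters:
  'i' => row 0
  'l' => row 1
  'l' => row 0
  'c' => row 1
  'b' => row 0
  'i' => row 1
  'd' => row 0
  'f' => row 1
  'c' => row 0
Rows:
  Row 0: "ilbdc"
  Row 1: "lcif"
First row length: 5

5


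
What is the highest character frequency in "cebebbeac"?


Input: cebebbeac
Character counts:
  'a': 1
  'b': 3
  'c': 2
  'e': 3
Maximum frequency: 3

3


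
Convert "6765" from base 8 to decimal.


Input: "6765" in base 8
Positional expansion:
  Digit '6' (value 6) x 8^3 = 3072
  Digit '7' (value 7) x 8^2 = 448
  Digit '6' (value 6) x 8^1 = 48
  Digit '5' (value 5) x 8^0 = 5
Sum = 3573

3573


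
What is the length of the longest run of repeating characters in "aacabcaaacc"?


Input: "aacabcaaacc"
Scanning for longest run:
  Position 1 ('a'): continues run of 'a', length=2
  Position 2 ('c'): new char, reset run to 1
  Position 3 ('a'): new char, reset run to 1
  Position 4 ('b'): new char, reset run to 1
  Position 5 ('c'): new char, reset run to 1
  Position 6 ('a'): new char, reset run to 1
  Position 7 ('a'): continues run of 'a', length=2
  Position 8 ('a'): continues run of 'a', length=3
  Position 9 ('c'): new char, reset run to 1
  Position 10 ('c'): continues run of 'c', length=2
Longest run: 'a' with length 3

3


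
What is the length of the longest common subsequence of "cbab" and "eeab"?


LCS of "cbab" and "eeab"
DP table:
           e    e    a    b
      0    0    0    0    0
  c   0    0    0    0    0
  b   0    0    0    0    1
  a   0    0    0    1    1
  b   0    0    0    1    2
LCS length = dp[4][4] = 2

2


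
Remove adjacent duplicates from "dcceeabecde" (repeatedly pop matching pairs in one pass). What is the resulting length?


Input: dcceeabecde
Stack-based adjacent duplicate removal:
  Read 'd': push. Stack: d
  Read 'c': push. Stack: dc
  Read 'c': matches stack top 'c' => pop. Stack: d
  Read 'e': push. Stack: de
  Read 'e': matches stack top 'e' => pop. Stack: d
  Read 'a': push. Stack: da
  Read 'b': push. Stack: dab
  Read 'e': push. Stack: dabe
  Read 'c': push. Stack: dabec
  Read 'd': push. Stack: dabecd
  Read 'e': push. Stack: dabecde
Final stack: "dabecde" (length 7)

7


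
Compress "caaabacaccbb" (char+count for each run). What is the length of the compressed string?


Input: caaabacaccbb
Runs:
  'c' x 1 => "c1"
  'a' x 3 => "a3"
  'b' x 1 => "b1"
  'a' x 1 => "a1"
  'c' x 1 => "c1"
  'a' x 1 => "a1"
  'c' x 2 => "c2"
  'b' x 2 => "b2"
Compressed: "c1a3b1a1c1a1c2b2"
Compressed length: 16

16


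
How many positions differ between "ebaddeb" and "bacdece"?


Comparing "ebaddeb" and "bacdece" position by position:
  Position 0: 'e' vs 'b' => DIFFER
  Position 1: 'b' vs 'a' => DIFFER
  Position 2: 'a' vs 'c' => DIFFER
  Position 3: 'd' vs 'd' => same
  Position 4: 'd' vs 'e' => DIFFER
  Position 5: 'e' vs 'c' => DIFFER
  Position 6: 'b' vs 'e' => DIFFER
Positions that differ: 6

6


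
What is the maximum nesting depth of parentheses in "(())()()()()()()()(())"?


Input: "(())()()()()()()()(())"
Tracking depth:
  Position 0 '(': depth becomes 1
  Position 1 '(': depth becomes 2
  Position 2 ')': depth becomes 1
  Position 3 ')': depth becomes 0
  Position 4 '(': depth becomes 1
  Position 5 ')': depth becomes 0
  Position 6 '(': depth becomes 1
  Position 7 ')': depth becomes 0
  Position 8 '(': depth becomes 1
  Position 9 ')': depth becomes 0
  Position 10 '(': depth becomes 1
  Position 11 ')': depth becomes 0
  Position 12 '(': depth becomes 1
  Position 13 ')': depth becomes 0
  Position 14 '(': depth becomes 1
  Position 15 ')': depth becomes 0
  Position 16 '(': depth becomes 1
  Position 17 ')': depth becomes 0
  Position 18 '(': depth becomes 1
  Position 19 '(': depth becomes 2
  Position 20 ')': depth becomes 1
  Position 21 ')': depth becomes 0
Maximum depth reached: 2

2


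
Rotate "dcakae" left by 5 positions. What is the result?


Input: "dcakae", rotate left by 5
First 5 characters: "dcaka"
Remaining characters: "e"
Concatenate remaining + first: "e" + "dcaka" = "edcaka"

edcaka


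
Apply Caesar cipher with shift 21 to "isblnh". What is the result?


Caesar cipher: shift "isblnh" by 21
  'i' (pos 8) + 21 = pos 3 = 'd'
  's' (pos 18) + 21 = pos 13 = 'n'
  'b' (pos 1) + 21 = pos 22 = 'w'
  'l' (pos 11) + 21 = pos 6 = 'g'
  'n' (pos 13) + 21 = pos 8 = 'i'
  'h' (pos 7) + 21 = pos 2 = 'c'
Result: dnwgic

dnwgic


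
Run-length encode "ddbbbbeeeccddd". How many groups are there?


Input: ddbbbbeeeccddd
Scanning for consecutive runs:
  Group 1: 'd' x 2 (positions 0-1)
  Group 2: 'b' x 4 (positions 2-5)
  Group 3: 'e' x 3 (positions 6-8)
  Group 4: 'c' x 2 (positions 9-10)
  Group 5: 'd' x 3 (positions 11-13)
Total groups: 5

5


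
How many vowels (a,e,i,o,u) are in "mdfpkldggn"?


Input: mdfpkldggn
Checking each character:
  'm' at position 0: consonant
  'd' at position 1: consonant
  'f' at position 2: consonant
  'p' at position 3: consonant
  'k' at position 4: consonant
  'l' at position 5: consonant
  'd' at position 6: consonant
  'g' at position 7: consonant
  'g' at position 8: consonant
  'n' at position 9: consonant
Total vowels: 0

0


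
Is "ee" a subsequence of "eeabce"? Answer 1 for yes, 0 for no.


Check if "ee" is a subsequence of "eeabce"
Greedy scan:
  Position 0 ('e'): matches sub[0] = 'e'
  Position 1 ('e'): matches sub[1] = 'e'
  Position 2 ('a'): no match needed
  Position 3 ('b'): no match needed
  Position 4 ('c'): no match needed
  Position 5 ('e'): no match needed
All 2 characters matched => is a subsequence

1


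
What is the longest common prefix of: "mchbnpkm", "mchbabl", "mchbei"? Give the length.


Words: mchbnpkm, mchbabl, mchbei
  Position 0: all 'm' => match
  Position 1: all 'c' => match
  Position 2: all 'h' => match
  Position 3: all 'b' => match
  Position 4: ('n', 'a', 'e') => mismatch, stop
LCP = "mchb" (length 4)

4


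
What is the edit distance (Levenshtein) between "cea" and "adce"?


Computing edit distance: "cea" -> "adce"
DP table:
           a    d    c    e
      0    1    2    3    4
  c   1    1    2    2    3
  e   2    2    2    3    2
  a   3    2    3    3    3
Edit distance = dp[3][4] = 3

3


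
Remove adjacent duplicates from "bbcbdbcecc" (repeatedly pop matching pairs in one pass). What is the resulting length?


Input: bbcbdbcecc
Stack-based adjacent duplicate removal:
  Read 'b': push. Stack: b
  Read 'b': matches stack top 'b' => pop. Stack: (empty)
  Read 'c': push. Stack: c
  Read 'b': push. Stack: cb
  Read 'd': push. Stack: cbd
  Read 'b': push. Stack: cbdb
  Read 'c': push. Stack: cbdbc
  Read 'e': push. Stack: cbdbce
  Read 'c': push. Stack: cbdbcec
  Read 'c': matches stack top 'c' => pop. Stack: cbdbce
Final stack: "cbdbce" (length 6)

6


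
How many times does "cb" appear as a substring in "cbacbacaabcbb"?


Searching for "cb" in "cbacbacaabcbb"
Scanning each position:
  Position 0: "cb" => MATCH
  Position 1: "ba" => no
  Position 2: "ac" => no
  Position 3: "cb" => MATCH
  Position 4: "ba" => no
  Position 5: "ac" => no
  Position 6: "ca" => no
  Position 7: "aa" => no
  Position 8: "ab" => no
  Position 9: "bc" => no
  Position 10: "cb" => MATCH
  Position 11: "bb" => no
Total occurrences: 3

3


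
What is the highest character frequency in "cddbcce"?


Input: cddbcce
Character counts:
  'b': 1
  'c': 3
  'd': 2
  'e': 1
Maximum frequency: 3

3


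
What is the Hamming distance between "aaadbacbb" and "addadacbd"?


Comparing "aaadbacbb" and "addadacbd" position by position:
  Position 0: 'a' vs 'a' => same
  Position 1: 'a' vs 'd' => differ
  Position 2: 'a' vs 'd' => differ
  Position 3: 'd' vs 'a' => differ
  Position 4: 'b' vs 'd' => differ
  Position 5: 'a' vs 'a' => same
  Position 6: 'c' vs 'c' => same
  Position 7: 'b' vs 'b' => same
  Position 8: 'b' vs 'd' => differ
Total differences (Hamming distance): 5

5


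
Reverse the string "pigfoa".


Input: pigfoa
Reading characters right to left:
  Position 5: 'a'
  Position 4: 'o'
  Position 3: 'f'
  Position 2: 'g'
  Position 1: 'i'
  Position 0: 'p'
Reversed: aofgip

aofgip


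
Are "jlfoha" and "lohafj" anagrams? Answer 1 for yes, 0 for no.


Strings: "jlfoha", "lohafj"
Sorted first:  afhjlo
Sorted second: afhjlo
Sorted forms match => anagrams

1


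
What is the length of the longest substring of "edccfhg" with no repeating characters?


Input: "edccfhg"
Sliding window (track last position of each char):
  Position 0 ('e'): window [0,0] length 1 -- new best
  Position 1 ('d'): window [0,1] length 2 -- new best
  Position 2 ('c'): window [0,2] length 3 -- new best
  Position 3 ('c'): repeat (last at 2), move window start to 3
  Position 3 ('c'): window [3,3] length 1
  Position 4 ('f'): window [3,4] length 2
  Position 5 ('h'): window [3,5] length 3
  Position 6 ('g'): window [3,6] length 4 -- new best
Longest substring with no repeats: "cfhg" with length 4

4


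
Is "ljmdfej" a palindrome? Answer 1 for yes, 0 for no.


Input: ljmdfej
Reversed: jefdmjl
  Compare pos 0 ('l') with pos 6 ('j'): MISMATCH
  Compare pos 1 ('j') with pos 5 ('e'): MISMATCH
  Compare pos 2 ('m') with pos 4 ('f'): MISMATCH
Result: not a palindrome

0


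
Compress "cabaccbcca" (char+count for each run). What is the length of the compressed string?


Input: cabaccbcca
Runs:
  'c' x 1 => "c1"
  'a' x 1 => "a1"
  'b' x 1 => "b1"
  'a' x 1 => "a1"
  'c' x 2 => "c2"
  'b' x 1 => "b1"
  'c' x 2 => "c2"
  'a' x 1 => "a1"
Compressed: "c1a1b1a1c2b1c2a1"
Compressed length: 16

16


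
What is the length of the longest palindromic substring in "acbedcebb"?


Input: "acbedcebb"
Checking substrings for palindromes:
  [7:9] "bb" (len 2) => palindrome
Longest palindromic substring: "bb" with length 2

2


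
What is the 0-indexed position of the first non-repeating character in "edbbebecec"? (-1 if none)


Input: edbbebecec
Character frequencies:
  'b': 3
  'c': 2
  'd': 1
  'e': 4
Scanning left to right for freq == 1:
  Position 0 ('e'): freq=4, skip
  Position 1 ('d'): unique! => answer = 1

1


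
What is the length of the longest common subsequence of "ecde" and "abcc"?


LCS of "ecde" and "abcc"
DP table:
           a    b    c    c
      0    0    0    0    0
  e   0    0    0    0    0
  c   0    0    0    1    1
  d   0    0    0    1    1
  e   0    0    0    1    1
LCS length = dp[4][4] = 1

1


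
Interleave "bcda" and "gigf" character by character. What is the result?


Interleaving "bcda" and "gigf":
  Position 0: 'b' from first, 'g' from second => "bg"
  Position 1: 'c' from first, 'i' from second => "ci"
  Position 2: 'd' from first, 'g' from second => "dg"
  Position 3: 'a' from first, 'f' from second => "af"
Result: bgcidgaf

bgcidgaf


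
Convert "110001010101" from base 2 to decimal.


Input: "110001010101" in base 2
Positional expansion:
  Digit '1' (value 1) x 2^11 = 2048
  Digit '1' (value 1) x 2^10 = 1024
  Digit '0' (value 0) x 2^9 = 0
  Digit '0' (value 0) x 2^8 = 0
  Digit '0' (value 0) x 2^7 = 0
  Digit '1' (value 1) x 2^6 = 64
  Digit '0' (value 0) x 2^5 = 0
  Digit '1' (value 1) x 2^4 = 16
  Digit '0' (value 0) x 2^3 = 0
  Digit '1' (value 1) x 2^2 = 4
  Digit '0' (value 0) x 2^1 = 0
  Digit '1' (value 1) x 2^0 = 1
Sum = 3157

3157


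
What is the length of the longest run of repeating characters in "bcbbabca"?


Input: "bcbbabca"
Scanning for longest run:
  Position 1 ('c'): new char, reset run to 1
  Position 2 ('b'): new char, reset run to 1
  Position 3 ('b'): continues run of 'b', length=2
  Position 4 ('a'): new char, reset run to 1
  Position 5 ('b'): new char, reset run to 1
  Position 6 ('c'): new char, reset run to 1
  Position 7 ('a'): new char, reset run to 1
Longest run: 'b' with length 2

2


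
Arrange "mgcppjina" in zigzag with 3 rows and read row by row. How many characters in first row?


Zigzag "mgcppjina" into 3 rows:
Placing characters:
  'm' => row 0
  'g' => row 1
  'c' => row 2
  'p' => row 1
  'p' => row 0
  'j' => row 1
  'i' => row 2
  'n' => row 1
  'a' => row 0
Rows:
  Row 0: "mpa"
  Row 1: "gpjn"
  Row 2: "ci"
First row length: 3

3


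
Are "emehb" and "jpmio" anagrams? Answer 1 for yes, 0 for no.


Strings: "emehb", "jpmio"
Sorted first:  beehm
Sorted second: ijmop
Differ at position 0: 'b' vs 'i' => not anagrams

0


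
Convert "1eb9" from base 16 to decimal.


Input: "1eb9" in base 16
Positional expansion:
  Digit '1' (value 1) x 16^3 = 4096
  Digit 'e' (value 14) x 16^2 = 3584
  Digit 'b' (value 11) x 16^1 = 176
  Digit '9' (value 9) x 16^0 = 9
Sum = 7865

7865


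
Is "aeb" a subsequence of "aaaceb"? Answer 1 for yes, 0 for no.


Check if "aeb" is a subsequence of "aaaceb"
Greedy scan:
  Position 0 ('a'): matches sub[0] = 'a'
  Position 1 ('a'): no match needed
  Position 2 ('a'): no match needed
  Position 3 ('c'): no match needed
  Position 4 ('e'): matches sub[1] = 'e'
  Position 5 ('b'): matches sub[2] = 'b'
All 3 characters matched => is a subsequence

1


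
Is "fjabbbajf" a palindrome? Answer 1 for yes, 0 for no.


Input: fjabbbajf
Reversed: fjabbbajf
  Compare pos 0 ('f') with pos 8 ('f'): match
  Compare pos 1 ('j') with pos 7 ('j'): match
  Compare pos 2 ('a') with pos 6 ('a'): match
  Compare pos 3 ('b') with pos 5 ('b'): match
Result: palindrome

1


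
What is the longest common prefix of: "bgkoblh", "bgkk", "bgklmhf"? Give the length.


Words: bgkoblh, bgkk, bgklmhf
  Position 0: all 'b' => match
  Position 1: all 'g' => match
  Position 2: all 'k' => match
  Position 3: ('o', 'k', 'l') => mismatch, stop
LCP = "bgk" (length 3)

3


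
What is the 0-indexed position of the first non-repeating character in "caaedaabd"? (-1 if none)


Input: caaedaabd
Character frequencies:
  'a': 4
  'b': 1
  'c': 1
  'd': 2
  'e': 1
Scanning left to right for freq == 1:
  Position 0 ('c'): unique! => answer = 0

0


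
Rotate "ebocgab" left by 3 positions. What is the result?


Input: "ebocgab", rotate left by 3
First 3 characters: "ebo"
Remaining characters: "cgab"
Concatenate remaining + first: "cgab" + "ebo" = "cgabebo"

cgabebo


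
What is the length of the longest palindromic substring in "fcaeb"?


Input: "fcaeb"
Checking substrings for palindromes:
  No multi-char palindromic substrings found
Longest palindromic substring: "f" with length 1

1


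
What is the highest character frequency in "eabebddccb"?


Input: eabebddccb
Character counts:
  'a': 1
  'b': 3
  'c': 2
  'd': 2
  'e': 2
Maximum frequency: 3

3


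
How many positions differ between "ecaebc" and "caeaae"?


Comparing "ecaebc" and "caeaae" position by position:
  Position 0: 'e' vs 'c' => DIFFER
  Position 1: 'c' vs 'a' => DIFFER
  Position 2: 'a' vs 'e' => DIFFER
  Position 3: 'e' vs 'a' => DIFFER
  Position 4: 'b' vs 'a' => DIFFER
  Position 5: 'c' vs 'e' => DIFFER
Positions that differ: 6

6


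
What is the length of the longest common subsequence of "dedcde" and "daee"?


LCS of "dedcde" and "daee"
DP table:
           d    a    e    e
      0    0    0    0    0
  d   0    1    1    1    1
  e   0    1    1    2    2
  d   0    1    1    2    2
  c   0    1    1    2    2
  d   0    1    1    2    2
  e   0    1    1    2    3
LCS length = dp[6][4] = 3

3


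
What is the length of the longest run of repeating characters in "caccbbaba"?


Input: "caccbbaba"
Scanning for longest run:
  Position 1 ('a'): new char, reset run to 1
  Position 2 ('c'): new char, reset run to 1
  Position 3 ('c'): continues run of 'c', length=2
  Position 4 ('b'): new char, reset run to 1
  Position 5 ('b'): continues run of 'b', length=2
  Position 6 ('a'): new char, reset run to 1
  Position 7 ('b'): new char, reset run to 1
  Position 8 ('a'): new char, reset run to 1
Longest run: 'c' with length 2

2


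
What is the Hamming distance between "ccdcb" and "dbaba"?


Comparing "ccdcb" and "dbaba" position by position:
  Position 0: 'c' vs 'd' => differ
  Position 1: 'c' vs 'b' => differ
  Position 2: 'd' vs 'a' => differ
  Position 3: 'c' vs 'b' => differ
  Position 4: 'b' vs 'a' => differ
Total differences (Hamming distance): 5

5


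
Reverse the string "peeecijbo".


Input: peeecijbo
Reading characters right to left:
  Position 8: 'o'
  Position 7: 'b'
  Position 6: 'j'
  Position 5: 'i'
  Position 4: 'c'
  Position 3: 'e'
  Position 2: 'e'
  Position 1: 'e'
  Position 0: 'p'
Reversed: objiceeep

objiceeep


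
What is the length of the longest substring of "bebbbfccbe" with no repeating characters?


Input: "bebbbfccbe"
Sliding window (track last position of each char):
  Position 0 ('b'): window [0,0] length 1 -- new best
  Position 1 ('e'): window [0,1] length 2 -- new best
  Position 2 ('b'): repeat (last at 0), move window start to 1
  Position 2 ('b'): window [1,2] length 2
  Position 3 ('b'): repeat (last at 2), move window start to 3
  Position 3 ('b'): window [3,3] length 1
  Position 4 ('b'): repeat (last at 3), move window start to 4
  Position 4 ('b'): window [4,4] length 1
  Position 5 ('f'): window [4,5] length 2
  Position 6 ('c'): window [4,6] length 3 -- new best
  Position 7 ('c'): repeat (last at 6), move window start to 7
  Position 7 ('c'): window [7,7] length 1
  Position 8 ('b'): window [7,8] length 2
  Position 9 ('e'): window [7,9] length 3
Longest substring with no repeats: "bfc" with length 3

3


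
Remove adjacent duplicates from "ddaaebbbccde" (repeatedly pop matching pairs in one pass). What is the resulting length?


Input: ddaaebbbccde
Stack-based adjacent duplicate removal:
  Read 'd': push. Stack: d
  Read 'd': matches stack top 'd' => pop. Stack: (empty)
  Read 'a': push. Stack: a
  Read 'a': matches stack top 'a' => pop. Stack: (empty)
  Read 'e': push. Stack: e
  Read 'b': push. Stack: eb
  Read 'b': matches stack top 'b' => pop. Stack: e
  Read 'b': push. Stack: eb
  Read 'c': push. Stack: ebc
  Read 'c': matches stack top 'c' => pop. Stack: eb
  Read 'd': push. Stack: ebd
  Read 'e': push. Stack: ebde
Final stack: "ebde" (length 4)

4


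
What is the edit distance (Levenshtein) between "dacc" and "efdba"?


Computing edit distance: "dacc" -> "efdba"
DP table:
           e    f    d    b    a
      0    1    2    3    4    5
  d   1    1    2    2    3    4
  a   2    2    2    3    3    3
  c   3    3    3    3    4    4
  c   4    4    4    4    4    5
Edit distance = dp[4][5] = 5

5


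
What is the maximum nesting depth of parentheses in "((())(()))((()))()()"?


Input: "((())(()))((()))()()"
Tracking depth:
  Position 0 '(': depth becomes 1
  Position 1 '(': depth becomes 2
  Position 2 '(': depth becomes 3
  Position 3 ')': depth becomes 2
  Position 4 ')': depth becomes 1
  Position 5 '(': depth becomes 2
  Position 6 '(': depth becomes 3
  Position 7 ')': depth becomes 2
  Position 8 ')': depth becomes 1
  Position 9 ')': depth becomes 0
  Position 10 '(': depth becomes 1
  Position 11 '(': depth becomes 2
  Position 12 '(': depth becomes 3
  Position 13 ')': depth becomes 2
  Position 14 ')': depth becomes 1
  Position 15 ')': depth becomes 0
  Position 16 '(': depth becomes 1
  Position 17 ')': depth becomes 0
  Position 18 '(': depth becomes 1
  Position 19 ')': depth becomes 0
Maximum depth reached: 3

3


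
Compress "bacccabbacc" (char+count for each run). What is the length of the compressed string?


Input: bacccabbacc
Runs:
  'b' x 1 => "b1"
  'a' x 1 => "a1"
  'c' x 3 => "c3"
  'a' x 1 => "a1"
  'b' x 2 => "b2"
  'a' x 1 => "a1"
  'c' x 2 => "c2"
Compressed: "b1a1c3a1b2a1c2"
Compressed length: 14

14


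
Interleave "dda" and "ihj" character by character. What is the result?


Interleaving "dda" and "ihj":
  Position 0: 'd' from first, 'i' from second => "di"
  Position 1: 'd' from first, 'h' from second => "dh"
  Position 2: 'a' from first, 'j' from second => "aj"
Result: didhaj

didhaj


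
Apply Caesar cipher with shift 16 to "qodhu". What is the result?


Caesar cipher: shift "qodhu" by 16
  'q' (pos 16) + 16 = pos 6 = 'g'
  'o' (pos 14) + 16 = pos 4 = 'e'
  'd' (pos 3) + 16 = pos 19 = 't'
  'h' (pos 7) + 16 = pos 23 = 'x'
  'u' (pos 20) + 16 = pos 10 = 'k'
Result: getxk

getxk


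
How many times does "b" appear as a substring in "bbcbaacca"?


Searching for "b" in "bbcbaacca"
Scanning each position:
  Position 0: "b" => MATCH
  Position 1: "b" => MATCH
  Position 2: "c" => no
  Position 3: "b" => MATCH
  Position 4: "a" => no
  Position 5: "a" => no
  Position 6: "c" => no
  Position 7: "c" => no
  Position 8: "a" => no
Total occurrences: 3

3


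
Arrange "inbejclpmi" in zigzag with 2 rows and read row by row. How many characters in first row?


Zigzag "inbejclpmi" into 2 rows:
Placing characters:
  'i' => row 0
  'n' => row 1
  'b' => row 0
  'e' => row 1
  'j' => row 0
  'c' => row 1
  'l' => row 0
  'p' => row 1
  'm' => row 0
  'i' => row 1
Rows:
  Row 0: "ibjlm"
  Row 1: "necpi"
First row length: 5

5


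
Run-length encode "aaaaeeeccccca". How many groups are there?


Input: aaaaeeeccccca
Scanning for consecutive runs:
  Group 1: 'a' x 4 (positions 0-3)
  Group 2: 'e' x 3 (positions 4-6)
  Group 3: 'c' x 5 (positions 7-11)
  Group 4: 'a' x 1 (positions 12-12)
Total groups: 4

4


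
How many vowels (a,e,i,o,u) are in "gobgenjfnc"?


Input: gobgenjfnc
Checking each character:
  'g' at position 0: consonant
  'o' at position 1: vowel (running total: 1)
  'b' at position 2: consonant
  'g' at position 3: consonant
  'e' at position 4: vowel (running total: 2)
  'n' at position 5: consonant
  'j' at position 6: consonant
  'f' at position 7: consonant
  'n' at position 8: consonant
  'c' at position 9: consonant
Total vowels: 2

2


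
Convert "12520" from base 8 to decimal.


Input: "12520" in base 8
Positional expansion:
  Digit '1' (value 1) x 8^4 = 4096
  Digit '2' (value 2) x 8^3 = 1024
  Digit '5' (value 5) x 8^2 = 320
  Digit '2' (value 2) x 8^1 = 16
  Digit '0' (value 0) x 8^0 = 0
Sum = 5456

5456


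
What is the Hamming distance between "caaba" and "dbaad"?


Comparing "caaba" and "dbaad" position by position:
  Position 0: 'c' vs 'd' => differ
  Position 1: 'a' vs 'b' => differ
  Position 2: 'a' vs 'a' => same
  Position 3: 'b' vs 'a' => differ
  Position 4: 'a' vs 'd' => differ
Total differences (Hamming distance): 4

4


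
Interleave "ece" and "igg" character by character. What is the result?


Interleaving "ece" and "igg":
  Position 0: 'e' from first, 'i' from second => "ei"
  Position 1: 'c' from first, 'g' from second => "cg"
  Position 2: 'e' from first, 'g' from second => "eg"
Result: eicgeg

eicgeg


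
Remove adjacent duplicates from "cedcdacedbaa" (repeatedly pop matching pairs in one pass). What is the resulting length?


Input: cedcdacedbaa
Stack-based adjacent duplicate removal:
  Read 'c': push. Stack: c
  Read 'e': push. Stack: ce
  Read 'd': push. Stack: ced
  Read 'c': push. Stack: cedc
  Read 'd': push. Stack: cedcd
  Read 'a': push. Stack: cedcda
  Read 'c': push. Stack: cedcdac
  Read 'e': push. Stack: cedcdace
  Read 'd': push. Stack: cedcdaced
  Read 'b': push. Stack: cedcdacedb
  Read 'a': push. Stack: cedcdacedba
  Read 'a': matches stack top 'a' => pop. Stack: cedcdacedb
Final stack: "cedcdacedb" (length 10)

10


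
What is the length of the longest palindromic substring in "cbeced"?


Input: "cbeced"
Checking substrings for palindromes:
  [2:5] "ece" (len 3) => palindrome
Longest palindromic substring: "ece" with length 3

3


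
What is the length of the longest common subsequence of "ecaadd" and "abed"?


LCS of "ecaadd" and "abed"
DP table:
           a    b    e    d
      0    0    0    0    0
  e   0    0    0    1    1
  c   0    0    0    1    1
  a   0    1    1    1    1
  a   0    1    1    1    1
  d   0    1    1    1    2
  d   0    1    1    1    2
LCS length = dp[6][4] = 2

2


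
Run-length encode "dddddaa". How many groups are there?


Input: dddddaa
Scanning for consecutive runs:
  Group 1: 'd' x 5 (positions 0-4)
  Group 2: 'a' x 2 (positions 5-6)
Total groups: 2

2


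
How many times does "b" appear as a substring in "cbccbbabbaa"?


Searching for "b" in "cbccbbabbaa"
Scanning each position:
  Position 0: "c" => no
  Position 1: "b" => MATCH
  Position 2: "c" => no
  Position 3: "c" => no
  Position 4: "b" => MATCH
  Position 5: "b" => MATCH
  Position 6: "a" => no
  Position 7: "b" => MATCH
  Position 8: "b" => MATCH
  Position 9: "a" => no
  Position 10: "a" => no
Total occurrences: 5

5


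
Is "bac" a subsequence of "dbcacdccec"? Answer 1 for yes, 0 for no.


Check if "bac" is a subsequence of "dbcacdccec"
Greedy scan:
  Position 0 ('d'): no match needed
  Position 1 ('b'): matches sub[0] = 'b'
  Position 2 ('c'): no match needed
  Position 3 ('a'): matches sub[1] = 'a'
  Position 4 ('c'): matches sub[2] = 'c'
  Position 5 ('d'): no match needed
  Position 6 ('c'): no match needed
  Position 7 ('c'): no match needed
  Position 8 ('e'): no match needed
  Position 9 ('c'): no match needed
All 3 characters matched => is a subsequence

1


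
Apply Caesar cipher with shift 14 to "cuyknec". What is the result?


Caesar cipher: shift "cuyknec" by 14
  'c' (pos 2) + 14 = pos 16 = 'q'
  'u' (pos 20) + 14 = pos 8 = 'i'
  'y' (pos 24) + 14 = pos 12 = 'm'
  'k' (pos 10) + 14 = pos 24 = 'y'
  'n' (pos 13) + 14 = pos 1 = 'b'
  'e' (pos 4) + 14 = pos 18 = 's'
  'c' (pos 2) + 14 = pos 16 = 'q'
Result: qimybsq

qimybsq


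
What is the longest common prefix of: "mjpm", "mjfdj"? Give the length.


Words: mjpm, mjfdj
  Position 0: all 'm' => match
  Position 1: all 'j' => match
  Position 2: ('p', 'f') => mismatch, stop
LCP = "mj" (length 2)

2


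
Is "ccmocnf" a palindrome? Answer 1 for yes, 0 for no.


Input: ccmocnf
Reversed: fncomcc
  Compare pos 0 ('c') with pos 6 ('f'): MISMATCH
  Compare pos 1 ('c') with pos 5 ('n'): MISMATCH
  Compare pos 2 ('m') with pos 4 ('c'): MISMATCH
Result: not a palindrome

0


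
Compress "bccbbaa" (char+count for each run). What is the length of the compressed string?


Input: bccbbaa
Runs:
  'b' x 1 => "b1"
  'c' x 2 => "c2"
  'b' x 2 => "b2"
  'a' x 2 => "a2"
Compressed: "b1c2b2a2"
Compressed length: 8

8


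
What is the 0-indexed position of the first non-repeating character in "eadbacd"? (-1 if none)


Input: eadbacd
Character frequencies:
  'a': 2
  'b': 1
  'c': 1
  'd': 2
  'e': 1
Scanning left to right for freq == 1:
  Position 0 ('e'): unique! => answer = 0

0


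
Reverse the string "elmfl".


Input: elmfl
Reading characters right to left:
  Position 4: 'l'
  Position 3: 'f'
  Position 2: 'm'
  Position 1: 'l'
  Position 0: 'e'
Reversed: lfmle

lfmle


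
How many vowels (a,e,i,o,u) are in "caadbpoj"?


Input: caadbpoj
Checking each character:
  'c' at position 0: consonant
  'a' at position 1: vowel (running total: 1)
  'a' at position 2: vowel (running total: 2)
  'd' at position 3: consonant
  'b' at position 4: consonant
  'p' at position 5: consonant
  'o' at position 6: vowel (running total: 3)
  'j' at position 7: consonant
Total vowels: 3

3


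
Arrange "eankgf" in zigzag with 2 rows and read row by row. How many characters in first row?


Zigzag "eankgf" into 2 rows:
Placing characters:
  'e' => row 0
  'a' => row 1
  'n' => row 0
  'k' => row 1
  'g' => row 0
  'f' => row 1
Rows:
  Row 0: "eng"
  Row 1: "akf"
First row length: 3

3


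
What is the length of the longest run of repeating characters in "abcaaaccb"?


Input: "abcaaaccb"
Scanning for longest run:
  Position 1 ('b'): new char, reset run to 1
  Position 2 ('c'): new char, reset run to 1
  Position 3 ('a'): new char, reset run to 1
  Position 4 ('a'): continues run of 'a', length=2
  Position 5 ('a'): continues run of 'a', length=3
  Position 6 ('c'): new char, reset run to 1
  Position 7 ('c'): continues run of 'c', length=2
  Position 8 ('b'): new char, reset run to 1
Longest run: 'a' with length 3

3
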